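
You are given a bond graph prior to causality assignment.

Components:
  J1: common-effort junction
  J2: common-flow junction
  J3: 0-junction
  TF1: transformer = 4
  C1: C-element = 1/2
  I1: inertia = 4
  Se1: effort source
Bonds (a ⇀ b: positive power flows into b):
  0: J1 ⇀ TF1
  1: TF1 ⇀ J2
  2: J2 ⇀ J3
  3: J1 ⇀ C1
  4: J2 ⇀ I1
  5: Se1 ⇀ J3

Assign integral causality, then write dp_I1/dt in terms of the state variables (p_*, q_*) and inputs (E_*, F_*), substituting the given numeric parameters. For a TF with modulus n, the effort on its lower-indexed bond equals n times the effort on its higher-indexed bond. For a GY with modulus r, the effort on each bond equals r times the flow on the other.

dp_I1/dt = -E_Se1 + q_C1/2

β5 |J3  (Se1: effort source, stroke at far end)
β2 |J2  (J3: bond 5 brought effort, rest push out)
β3 |J1  (C1 outputs effort q/C1)
β0 |TF1  (0-jn J1 has e-setter on 3)
β1 |J2  (TF TF1: opposite of bond 0)
β4 |I1  (only one flow-in slot at J2)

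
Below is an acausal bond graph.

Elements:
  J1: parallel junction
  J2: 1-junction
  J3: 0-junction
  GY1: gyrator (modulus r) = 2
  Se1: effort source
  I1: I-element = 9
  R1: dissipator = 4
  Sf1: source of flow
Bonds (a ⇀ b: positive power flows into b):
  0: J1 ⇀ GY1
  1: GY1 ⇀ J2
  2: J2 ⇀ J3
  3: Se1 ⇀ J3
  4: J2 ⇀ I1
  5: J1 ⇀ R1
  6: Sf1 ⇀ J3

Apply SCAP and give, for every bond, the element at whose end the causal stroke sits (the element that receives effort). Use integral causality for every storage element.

b0 stroke at J1
b1 stroke at J2
b2 stroke at J2
b3 stroke at J3
b4 stroke at I1
b5 stroke at R1
b6 stroke at Sf1

b3 →J3  (Se1 (Se) sets effort on bond)
b6 →Sf1  (Sf1 fixes flow; stroke at Sf1)
b2 →J2  (J3: bond 3 brought effort, rest push out)
b4 →I1  (I1 outputs flow p/I1)
b1 →J2  (J2: bond 4 brought flow, rest push out)
b0 →J1  (GY1 both-in/both-out from 1)
b5 →R1  (J1 effort already set via bond 0)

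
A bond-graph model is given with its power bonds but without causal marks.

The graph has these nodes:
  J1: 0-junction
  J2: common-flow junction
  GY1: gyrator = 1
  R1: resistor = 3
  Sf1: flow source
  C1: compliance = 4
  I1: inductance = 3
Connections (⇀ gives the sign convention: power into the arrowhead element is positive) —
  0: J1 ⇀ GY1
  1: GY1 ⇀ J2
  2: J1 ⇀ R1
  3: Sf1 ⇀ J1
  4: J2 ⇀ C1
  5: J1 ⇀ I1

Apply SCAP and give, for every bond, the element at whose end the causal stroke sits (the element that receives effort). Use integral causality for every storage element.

#0 stroke→GY1
#1 stroke→GY1
#2 stroke→J1
#3 stroke→Sf1
#4 stroke→J2
#5 stroke→I1

bond 3 stroke at Sf1  (Sf1: flow source, stroke at near end)
bond 4 stroke at J2  (prefer integral on C1)
bond 1 stroke at GY1  (J2: last free bond brings flow in)
bond 0 stroke at GY1  (GY GY1: same side as bond 1)
bond 5 stroke at I1  (I1: I, integral causality)
bond 2 stroke at J1  (only one effort-in slot at J1)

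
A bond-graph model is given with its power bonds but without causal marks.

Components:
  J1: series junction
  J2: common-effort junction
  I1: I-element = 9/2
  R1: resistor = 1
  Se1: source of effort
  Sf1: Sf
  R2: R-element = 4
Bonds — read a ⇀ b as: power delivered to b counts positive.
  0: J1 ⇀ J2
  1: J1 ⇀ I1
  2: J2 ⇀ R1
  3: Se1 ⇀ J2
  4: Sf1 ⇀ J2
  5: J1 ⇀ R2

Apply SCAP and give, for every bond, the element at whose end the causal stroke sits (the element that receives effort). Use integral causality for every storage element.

b3 |J2  (Se1 (Se) sets effort on bond)
b4 |Sf1  (source Sf1 imposes f)
b0 |J1  (J2 effort already set via bond 3)
b2 |R1  (J2: bond 3 brought effort, rest push out)
b1 |I1  (prefer integral on I1)
b5 |J1  (J1: bond 1 brought flow, rest push out)

#0 |J1
#1 |I1
#2 |R1
#3 |J2
#4 |Sf1
#5 |J1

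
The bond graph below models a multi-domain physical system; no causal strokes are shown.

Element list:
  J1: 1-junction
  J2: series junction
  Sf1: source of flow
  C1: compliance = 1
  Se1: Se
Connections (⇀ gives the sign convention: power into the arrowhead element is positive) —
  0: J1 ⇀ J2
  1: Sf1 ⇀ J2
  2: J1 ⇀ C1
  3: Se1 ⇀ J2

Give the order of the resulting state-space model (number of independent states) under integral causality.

1  (C1 all integral)

β1 |Sf1  (Sf1 fixes flow; stroke at Sf1)
β3 |J2  (Se1 fixes effort; stroke away)
β0 |J2  (1-jn J2 has f-setter on 1)
β2 |J1  (J1: bond 0 brought flow, rest push out)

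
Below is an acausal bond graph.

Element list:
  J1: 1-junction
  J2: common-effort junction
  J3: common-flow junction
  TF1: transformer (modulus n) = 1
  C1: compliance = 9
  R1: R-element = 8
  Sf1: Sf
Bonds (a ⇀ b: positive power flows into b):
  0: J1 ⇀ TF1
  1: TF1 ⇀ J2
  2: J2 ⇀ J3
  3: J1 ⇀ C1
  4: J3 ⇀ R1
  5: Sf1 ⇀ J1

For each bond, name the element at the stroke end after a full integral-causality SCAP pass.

β5 |Sf1  (Sf1 (Sf) sets flow on bond)
β0 |J1  (J1 flow already set via bond 5)
β3 |J1  (J1 flow already set via bond 5)
β1 |TF1  (TF TF1: opposite of bond 0)
β2 |J2  (closing 0-jn rule on J2)
β4 |J3  (1-jn J3 has f-setter on 2)

bond 0 stroke at J1
bond 1 stroke at TF1
bond 2 stroke at J2
bond 3 stroke at J1
bond 4 stroke at J3
bond 5 stroke at Sf1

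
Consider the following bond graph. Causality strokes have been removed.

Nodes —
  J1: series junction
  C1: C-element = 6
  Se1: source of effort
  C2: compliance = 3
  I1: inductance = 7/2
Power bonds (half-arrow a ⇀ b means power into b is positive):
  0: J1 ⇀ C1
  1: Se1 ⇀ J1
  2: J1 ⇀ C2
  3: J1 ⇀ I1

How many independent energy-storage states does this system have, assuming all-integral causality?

β1 |J1  (Se1 (Se) sets effort on bond)
β0 |J1  (C1: C, integral causality)
β2 |J1  (prefer integral on C2)
β3 |I1  (J1 needs exactly one f-in)

3  (C1, C2, I1 all integral)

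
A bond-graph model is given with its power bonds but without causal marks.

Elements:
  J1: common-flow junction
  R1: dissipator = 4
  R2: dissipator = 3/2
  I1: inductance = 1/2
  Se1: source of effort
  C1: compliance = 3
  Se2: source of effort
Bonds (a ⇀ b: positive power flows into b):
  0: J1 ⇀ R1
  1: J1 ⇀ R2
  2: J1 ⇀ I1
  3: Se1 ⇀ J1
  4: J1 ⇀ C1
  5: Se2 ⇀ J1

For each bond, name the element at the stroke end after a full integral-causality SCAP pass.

bond 3 stroke→J1  (Se1 (Se) sets effort on bond)
bond 5 stroke→J1  (source Se2 imposes e)
bond 2 stroke→I1  (prefer integral on I1)
bond 0 stroke→J1  (1-jn J1 has f-setter on 2)
bond 1 stroke→J1  (J1 flow already set via bond 2)
bond 4 stroke→J1  (J1 flow already set via bond 2)

#0 stroke→J1
#1 stroke→J1
#2 stroke→I1
#3 stroke→J1
#4 stroke→J1
#5 stroke→J1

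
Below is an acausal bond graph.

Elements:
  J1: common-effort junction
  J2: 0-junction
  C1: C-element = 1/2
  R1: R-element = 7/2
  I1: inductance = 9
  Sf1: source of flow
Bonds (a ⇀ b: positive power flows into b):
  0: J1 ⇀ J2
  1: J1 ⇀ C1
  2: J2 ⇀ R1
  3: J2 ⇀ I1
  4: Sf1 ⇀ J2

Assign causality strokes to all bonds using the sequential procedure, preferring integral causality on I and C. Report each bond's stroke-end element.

b4 stroke→Sf1  (Sf1: flow source, stroke at near end)
b1 stroke→J1  (C1: C, integral causality)
b0 stroke→J2  (J1 effort already set via bond 1)
b2 stroke→R1  (J2 effort already set via bond 0)
b3 stroke→I1  (J2: bond 0 brought effort, rest push out)

b0 stroke at J2
b1 stroke at J1
b2 stroke at R1
b3 stroke at I1
b4 stroke at Sf1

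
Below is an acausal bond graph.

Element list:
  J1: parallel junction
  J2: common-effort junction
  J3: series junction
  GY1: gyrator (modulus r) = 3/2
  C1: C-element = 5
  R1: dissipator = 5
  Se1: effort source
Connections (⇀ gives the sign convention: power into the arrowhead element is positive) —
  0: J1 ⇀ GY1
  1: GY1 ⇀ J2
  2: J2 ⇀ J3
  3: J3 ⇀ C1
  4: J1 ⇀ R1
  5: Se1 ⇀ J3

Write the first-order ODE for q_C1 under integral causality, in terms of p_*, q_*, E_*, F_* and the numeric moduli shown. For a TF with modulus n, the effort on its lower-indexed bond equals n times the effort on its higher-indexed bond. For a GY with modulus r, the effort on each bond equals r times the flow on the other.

β5 stroke→J3  (Se1: effort source, stroke at far end)
β3 stroke→J3  (C1: C, integral causality)
β2 stroke→J2  (only one flow-in slot at J3)
β1 stroke→GY1  (J2: bond 2 brought effort, rest push out)
β0 stroke→GY1  (GY1: gyrator matches bond 1)
β4 stroke→J1  (J1 needs exactly one e-in)

dq_C1/dt = 20*E_Se1/9 - 4*q_C1/9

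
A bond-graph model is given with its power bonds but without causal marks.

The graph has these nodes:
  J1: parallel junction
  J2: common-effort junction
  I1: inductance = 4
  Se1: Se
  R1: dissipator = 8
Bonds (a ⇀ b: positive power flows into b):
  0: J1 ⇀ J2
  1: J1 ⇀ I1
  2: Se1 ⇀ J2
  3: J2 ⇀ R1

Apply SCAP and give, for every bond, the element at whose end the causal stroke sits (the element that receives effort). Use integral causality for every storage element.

bond 2 |J2  (Se1: effort source, stroke at far end)
bond 0 |J1  (common-e at J2 fixed by 2)
bond 3 |R1  (0-jn J2 has e-setter on 2)
bond 1 |I1  (0-jn J1 has e-setter on 0)

b0 stroke→J1
b1 stroke→I1
b2 stroke→J2
b3 stroke→R1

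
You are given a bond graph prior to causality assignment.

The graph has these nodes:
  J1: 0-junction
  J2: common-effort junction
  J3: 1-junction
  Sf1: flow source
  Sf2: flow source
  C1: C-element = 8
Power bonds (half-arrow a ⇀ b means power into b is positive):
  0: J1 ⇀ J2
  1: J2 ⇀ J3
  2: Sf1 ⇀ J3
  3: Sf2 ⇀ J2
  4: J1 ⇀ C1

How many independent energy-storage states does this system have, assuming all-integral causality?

bond 2 →Sf1  (source Sf1 imposes f)
bond 3 →Sf2  (Sf2 fixes flow; stroke at Sf2)
bond 1 →J3  (J3: bond 2 brought flow, rest push out)
bond 0 →J2  (J2 needs exactly one e-in)
bond 4 →J1  (only one effort-in slot at J1)

1  (C1 all integral)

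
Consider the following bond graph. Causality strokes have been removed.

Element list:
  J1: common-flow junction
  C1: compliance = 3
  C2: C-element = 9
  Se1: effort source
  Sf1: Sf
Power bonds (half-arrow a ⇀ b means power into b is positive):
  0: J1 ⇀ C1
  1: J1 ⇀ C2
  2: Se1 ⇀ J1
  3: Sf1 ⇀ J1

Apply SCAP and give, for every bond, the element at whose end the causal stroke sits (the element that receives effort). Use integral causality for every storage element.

#2 |J1  (Se1: effort source, stroke at far end)
#3 |Sf1  (Sf1 (Sf) sets flow on bond)
#0 |J1  (J1 flow already set via bond 3)
#1 |J1  (J1 flow already set via bond 3)

#0 stroke→J1
#1 stroke→J1
#2 stroke→J1
#3 stroke→Sf1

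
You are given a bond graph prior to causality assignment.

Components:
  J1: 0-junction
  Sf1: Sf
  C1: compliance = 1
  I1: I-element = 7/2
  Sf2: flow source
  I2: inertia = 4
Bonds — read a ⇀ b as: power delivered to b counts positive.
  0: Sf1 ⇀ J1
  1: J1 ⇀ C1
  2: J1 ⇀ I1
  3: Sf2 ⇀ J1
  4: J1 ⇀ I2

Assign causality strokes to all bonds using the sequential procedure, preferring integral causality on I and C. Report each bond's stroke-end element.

b0 stroke→Sf1
b1 stroke→J1
b2 stroke→I1
b3 stroke→Sf2
b4 stroke→I2

b0 →Sf1  (Sf1: flow source, stroke at near end)
b3 →Sf2  (Sf2 (Sf) sets flow on bond)
b1 →J1  (C1: C, integral causality)
b2 →I1  (J1 effort already set via bond 1)
b4 →I2  (0-jn J1 has e-setter on 1)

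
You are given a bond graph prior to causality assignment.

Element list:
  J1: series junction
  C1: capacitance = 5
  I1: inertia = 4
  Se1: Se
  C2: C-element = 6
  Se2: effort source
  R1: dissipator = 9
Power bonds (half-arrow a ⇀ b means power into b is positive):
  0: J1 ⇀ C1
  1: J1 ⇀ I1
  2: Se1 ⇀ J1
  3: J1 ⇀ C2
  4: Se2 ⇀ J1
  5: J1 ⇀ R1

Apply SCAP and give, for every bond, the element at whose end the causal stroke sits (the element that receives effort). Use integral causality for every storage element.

β0 stroke at J1
β1 stroke at I1
β2 stroke at J1
β3 stroke at J1
β4 stroke at J1
β5 stroke at J1

bond 2 |J1  (Se1 (Se) sets effort on bond)
bond 4 |J1  (Se2 fixes effort; stroke away)
bond 0 |J1  (C1 outputs effort q/C1)
bond 1 |I1  (I1 integral (f out))
bond 3 |J1  (1-jn J1 has f-setter on 1)
bond 5 |J1  (common-f at J1 fixed by 1)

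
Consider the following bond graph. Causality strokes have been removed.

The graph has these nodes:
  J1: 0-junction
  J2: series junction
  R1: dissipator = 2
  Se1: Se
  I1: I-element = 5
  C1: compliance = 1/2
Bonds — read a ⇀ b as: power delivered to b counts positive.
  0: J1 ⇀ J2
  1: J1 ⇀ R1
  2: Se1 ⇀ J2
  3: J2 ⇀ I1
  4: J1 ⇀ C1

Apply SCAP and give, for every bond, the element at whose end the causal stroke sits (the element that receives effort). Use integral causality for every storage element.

#0 stroke at J2
#1 stroke at R1
#2 stroke at J2
#3 stroke at I1
#4 stroke at J1

β2 stroke at J2  (Se1 (Se) sets effort on bond)
β3 stroke at I1  (I1: I, integral causality)
β0 stroke at J2  (1-jn J2 has f-setter on 3)
β4 stroke at J1  (C1: C, integral causality)
β1 stroke at R1  (0-jn J1 has e-setter on 4)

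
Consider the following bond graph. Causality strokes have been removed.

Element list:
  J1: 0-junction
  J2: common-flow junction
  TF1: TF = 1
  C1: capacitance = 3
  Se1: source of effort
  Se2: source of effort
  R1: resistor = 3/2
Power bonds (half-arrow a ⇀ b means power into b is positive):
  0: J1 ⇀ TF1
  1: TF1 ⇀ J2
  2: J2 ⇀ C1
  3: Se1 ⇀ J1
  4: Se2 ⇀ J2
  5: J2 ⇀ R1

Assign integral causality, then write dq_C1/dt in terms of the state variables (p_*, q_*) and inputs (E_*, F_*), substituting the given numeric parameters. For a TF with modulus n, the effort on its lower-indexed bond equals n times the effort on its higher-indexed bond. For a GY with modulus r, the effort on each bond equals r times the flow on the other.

dq_C1/dt = 2*E_Se1/3 + 2*E_Se2/3 - 2*q_C1/9

#3 stroke→J1  (Se1: effort source, stroke at far end)
#4 stroke→J2  (Se2 (Se) sets effort on bond)
#0 stroke→TF1  (J1 effort already set via bond 3)
#1 stroke→J2  (TF TF1: opposite of bond 0)
#2 stroke→J2  (C1 outputs effort q/C1)
#5 stroke→R1  (only one flow-in slot at J2)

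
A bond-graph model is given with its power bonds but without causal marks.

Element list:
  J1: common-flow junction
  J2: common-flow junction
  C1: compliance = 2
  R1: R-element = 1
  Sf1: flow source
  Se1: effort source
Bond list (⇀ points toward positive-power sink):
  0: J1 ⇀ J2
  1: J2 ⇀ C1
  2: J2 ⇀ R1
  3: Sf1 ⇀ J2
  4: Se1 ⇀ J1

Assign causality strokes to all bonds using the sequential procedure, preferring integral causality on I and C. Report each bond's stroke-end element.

#0 stroke→J2
#1 stroke→J2
#2 stroke→J2
#3 stroke→Sf1
#4 stroke→J1

b3 stroke at Sf1  (Sf1 (Sf) sets flow on bond)
b4 stroke at J1  (Se1 (Se) sets effort on bond)
b0 stroke at J2  (only one flow-in slot at J1)
b1 stroke at J2  (common-f at J2 fixed by 3)
b2 stroke at J2  (common-f at J2 fixed by 3)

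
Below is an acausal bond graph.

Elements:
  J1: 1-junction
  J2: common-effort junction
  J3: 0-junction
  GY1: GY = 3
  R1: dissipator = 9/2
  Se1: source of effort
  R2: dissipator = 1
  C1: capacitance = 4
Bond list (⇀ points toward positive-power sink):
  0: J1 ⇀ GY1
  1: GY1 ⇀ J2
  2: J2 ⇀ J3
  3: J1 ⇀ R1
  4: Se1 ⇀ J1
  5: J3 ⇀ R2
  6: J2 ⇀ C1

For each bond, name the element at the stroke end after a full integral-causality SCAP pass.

b0 stroke→GY1
b1 stroke→GY1
b2 stroke→J3
b3 stroke→J1
b4 stroke→J1
b5 stroke→R2
b6 stroke→J2

#4 |J1  (Se1 (Se) sets effort on bond)
#6 |J2  (C1: C, integral causality)
#1 |GY1  (common-e at J2 fixed by 6)
#2 |J3  (common-e at J2 fixed by 6)
#5 |R2  (J3: bond 2 brought effort, rest push out)
#0 |GY1  (GY1 both-in/both-out from 1)
#3 |J1  (J1: bond 0 brought flow, rest push out)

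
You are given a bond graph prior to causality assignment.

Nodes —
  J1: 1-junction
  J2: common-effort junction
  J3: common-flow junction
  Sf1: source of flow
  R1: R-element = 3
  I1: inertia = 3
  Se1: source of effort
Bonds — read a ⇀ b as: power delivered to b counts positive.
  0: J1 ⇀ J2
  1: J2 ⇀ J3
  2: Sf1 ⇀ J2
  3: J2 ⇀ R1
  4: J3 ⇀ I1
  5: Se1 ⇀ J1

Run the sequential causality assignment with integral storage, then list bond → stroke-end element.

bond 0 |J2
bond 1 |J3
bond 2 |Sf1
bond 3 |R1
bond 4 |I1
bond 5 |J1

bond 2 stroke at Sf1  (Sf1 fixes flow; stroke at Sf1)
bond 5 stroke at J1  (Se1 (Se) sets effort on bond)
bond 0 stroke at J2  (closing 1-jn rule on J1)
bond 1 stroke at J3  (J2 effort already set via bond 0)
bond 3 stroke at R1  (0-jn J2 has e-setter on 0)
bond 4 stroke at I1  (J3: last free bond brings flow in)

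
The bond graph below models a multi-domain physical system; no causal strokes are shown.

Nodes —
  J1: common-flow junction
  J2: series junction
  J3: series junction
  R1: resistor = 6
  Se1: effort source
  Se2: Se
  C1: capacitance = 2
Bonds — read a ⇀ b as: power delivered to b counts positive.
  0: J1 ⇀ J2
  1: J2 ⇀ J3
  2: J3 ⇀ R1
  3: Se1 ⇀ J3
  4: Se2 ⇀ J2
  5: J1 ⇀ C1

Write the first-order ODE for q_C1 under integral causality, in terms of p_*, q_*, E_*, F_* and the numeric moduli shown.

bond 3 →J3  (Se1 (Se) sets effort on bond)
bond 4 →J2  (Se2 fixes effort; stroke away)
bond 5 →J1  (C1: C, integral causality)
bond 0 →J2  (J1 needs exactly one f-in)
bond 1 →J3  (J2 needs exactly one f-in)
bond 2 →R1  (J3 needs exactly one f-in)

dq_C1/dt = E_Se1/6 + E_Se2/6 - q_C1/12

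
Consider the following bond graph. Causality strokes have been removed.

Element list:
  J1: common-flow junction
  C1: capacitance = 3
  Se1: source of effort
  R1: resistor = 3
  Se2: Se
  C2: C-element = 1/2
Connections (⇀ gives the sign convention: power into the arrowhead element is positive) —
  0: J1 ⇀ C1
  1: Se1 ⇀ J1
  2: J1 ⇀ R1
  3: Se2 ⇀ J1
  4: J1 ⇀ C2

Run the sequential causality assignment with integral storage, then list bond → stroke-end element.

bond 1 →J1  (Se1 fixes effort; stroke away)
bond 3 →J1  (Se2 fixes effort; stroke away)
bond 0 →J1  (C1 outputs effort q/C1)
bond 4 →J1  (C2: C, integral causality)
bond 2 →R1  (J1 needs exactly one f-in)

b0 stroke at J1
b1 stroke at J1
b2 stroke at R1
b3 stroke at J1
b4 stroke at J1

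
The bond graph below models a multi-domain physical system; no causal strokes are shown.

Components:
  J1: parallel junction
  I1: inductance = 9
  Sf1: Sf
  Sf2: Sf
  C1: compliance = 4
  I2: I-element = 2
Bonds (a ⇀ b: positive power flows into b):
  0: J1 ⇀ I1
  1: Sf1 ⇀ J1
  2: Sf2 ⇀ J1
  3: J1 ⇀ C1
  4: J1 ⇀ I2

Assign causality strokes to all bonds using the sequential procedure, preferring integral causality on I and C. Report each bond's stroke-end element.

#1 stroke at Sf1  (source Sf1 imposes f)
#2 stroke at Sf2  (Sf2 (Sf) sets flow on bond)
#0 stroke at I1  (I1 outputs flow p/I1)
#3 stroke at J1  (C1 outputs effort q/C1)
#4 stroke at I2  (J1: bond 3 brought effort, rest push out)

b0 |I1
b1 |Sf1
b2 |Sf2
b3 |J1
b4 |I2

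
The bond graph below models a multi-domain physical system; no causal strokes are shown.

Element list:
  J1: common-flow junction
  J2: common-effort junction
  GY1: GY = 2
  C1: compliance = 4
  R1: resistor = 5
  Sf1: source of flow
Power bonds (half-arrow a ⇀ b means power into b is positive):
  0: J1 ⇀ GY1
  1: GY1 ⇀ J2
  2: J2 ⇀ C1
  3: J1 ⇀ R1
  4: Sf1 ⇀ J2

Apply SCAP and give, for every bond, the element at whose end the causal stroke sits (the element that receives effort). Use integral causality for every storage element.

#4 →Sf1  (source Sf1 imposes f)
#2 →J2  (C1 outputs effort q/C1)
#1 →GY1  (common-e at J2 fixed by 2)
#0 →GY1  (GY1 both-in/both-out from 1)
#3 →J1  (common-f at J1 fixed by 0)

bond 0 |GY1
bond 1 |GY1
bond 2 |J2
bond 3 |J1
bond 4 |Sf1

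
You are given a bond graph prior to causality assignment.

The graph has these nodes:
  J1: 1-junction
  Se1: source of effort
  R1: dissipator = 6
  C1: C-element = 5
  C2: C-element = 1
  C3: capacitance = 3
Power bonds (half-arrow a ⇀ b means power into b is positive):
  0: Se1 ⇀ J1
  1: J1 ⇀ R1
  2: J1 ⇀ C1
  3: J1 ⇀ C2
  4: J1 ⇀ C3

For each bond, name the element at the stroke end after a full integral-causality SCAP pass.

b0 stroke at J1
b1 stroke at R1
b2 stroke at J1
b3 stroke at J1
b4 stroke at J1

bond 0 |J1  (Se1: effort source, stroke at far end)
bond 2 |J1  (C1 integral (e out))
bond 3 |J1  (prefer integral on C2)
bond 4 |J1  (prefer integral on C3)
bond 1 |R1  (J1 needs exactly one f-in)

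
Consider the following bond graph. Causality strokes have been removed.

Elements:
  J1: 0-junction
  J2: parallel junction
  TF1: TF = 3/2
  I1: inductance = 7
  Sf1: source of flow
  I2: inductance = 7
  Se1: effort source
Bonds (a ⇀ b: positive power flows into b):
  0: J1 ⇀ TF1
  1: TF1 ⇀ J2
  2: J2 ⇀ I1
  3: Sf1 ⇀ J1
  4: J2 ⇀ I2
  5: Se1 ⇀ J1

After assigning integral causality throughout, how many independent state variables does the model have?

#3 stroke at Sf1  (Sf1: flow source, stroke at near end)
#5 stroke at J1  (Se1 (Se) sets effort on bond)
#0 stroke at TF1  (0-jn J1 has e-setter on 5)
#1 stroke at J2  (TF1 one-in-one-out from 0)
#2 stroke at I1  (0-jn J2 has e-setter on 1)
#4 stroke at I2  (J2: bond 1 brought effort, rest push out)

2  (I1, I2 all integral)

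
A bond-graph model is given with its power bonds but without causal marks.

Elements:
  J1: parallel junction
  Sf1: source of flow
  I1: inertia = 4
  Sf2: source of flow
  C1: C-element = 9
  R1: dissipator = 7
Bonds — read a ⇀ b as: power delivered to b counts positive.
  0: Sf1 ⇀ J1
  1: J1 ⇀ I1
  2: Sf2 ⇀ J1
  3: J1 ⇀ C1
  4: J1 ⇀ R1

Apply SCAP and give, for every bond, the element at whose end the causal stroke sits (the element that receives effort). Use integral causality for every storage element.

#0 →Sf1  (Sf1 fixes flow; stroke at Sf1)
#2 →Sf2  (source Sf2 imposes f)
#1 →I1  (I1 outputs flow p/I1)
#3 →J1  (prefer integral on C1)
#4 →R1  (J1: bond 3 brought effort, rest push out)

b0 →Sf1
b1 →I1
b2 →Sf2
b3 →J1
b4 →R1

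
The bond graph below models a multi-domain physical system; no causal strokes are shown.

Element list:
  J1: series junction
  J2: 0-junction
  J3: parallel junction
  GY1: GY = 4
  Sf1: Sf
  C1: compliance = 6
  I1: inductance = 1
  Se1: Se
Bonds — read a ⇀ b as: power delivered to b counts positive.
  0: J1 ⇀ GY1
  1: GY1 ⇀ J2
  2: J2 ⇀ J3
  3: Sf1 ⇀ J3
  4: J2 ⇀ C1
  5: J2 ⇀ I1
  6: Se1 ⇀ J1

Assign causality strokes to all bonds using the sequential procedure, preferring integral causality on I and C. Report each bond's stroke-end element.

β0 →GY1
β1 →GY1
β2 →J3
β3 →Sf1
β4 →J2
β5 →I1
β6 →J1

bond 3 →Sf1  (source Sf1 imposes f)
bond 6 →J1  (Se1 (Se) sets effort on bond)
bond 0 →GY1  (J1: last free bond brings flow in)
bond 2 →J3  (J3: last free bond brings effort in)
bond 1 →GY1  (GY1: gyrator matches bond 0)
bond 4 →J2  (C1 integral (e out))
bond 5 →I1  (0-jn J2 has e-setter on 4)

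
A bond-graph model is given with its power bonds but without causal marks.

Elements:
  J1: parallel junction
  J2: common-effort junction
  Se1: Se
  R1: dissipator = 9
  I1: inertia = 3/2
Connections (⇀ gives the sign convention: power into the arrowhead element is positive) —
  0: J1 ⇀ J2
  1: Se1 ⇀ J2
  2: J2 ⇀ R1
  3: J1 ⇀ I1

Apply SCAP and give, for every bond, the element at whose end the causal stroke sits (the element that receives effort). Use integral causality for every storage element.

#1 stroke→J2  (Se1 (Se) sets effort on bond)
#0 stroke→J1  (0-jn J2 has e-setter on 1)
#2 stroke→R1  (0-jn J2 has e-setter on 1)
#3 stroke→I1  (J1 effort already set via bond 0)

b0 →J1
b1 →J2
b2 →R1
b3 →I1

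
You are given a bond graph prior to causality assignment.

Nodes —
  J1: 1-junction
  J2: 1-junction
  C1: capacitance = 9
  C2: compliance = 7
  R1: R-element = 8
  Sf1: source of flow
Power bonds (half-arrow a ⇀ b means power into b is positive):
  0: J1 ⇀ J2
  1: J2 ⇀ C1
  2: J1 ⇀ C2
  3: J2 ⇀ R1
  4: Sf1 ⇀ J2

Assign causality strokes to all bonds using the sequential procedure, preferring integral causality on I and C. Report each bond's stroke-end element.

#4 |Sf1  (source Sf1 imposes f)
#0 |J2  (J2 flow already set via bond 4)
#1 |J2  (J2: bond 4 brought flow, rest push out)
#3 |J2  (J2 flow already set via bond 4)
#2 |J1  (J1: bond 0 brought flow, rest push out)

β0 →J2
β1 →J2
β2 →J1
β3 →J2
β4 →Sf1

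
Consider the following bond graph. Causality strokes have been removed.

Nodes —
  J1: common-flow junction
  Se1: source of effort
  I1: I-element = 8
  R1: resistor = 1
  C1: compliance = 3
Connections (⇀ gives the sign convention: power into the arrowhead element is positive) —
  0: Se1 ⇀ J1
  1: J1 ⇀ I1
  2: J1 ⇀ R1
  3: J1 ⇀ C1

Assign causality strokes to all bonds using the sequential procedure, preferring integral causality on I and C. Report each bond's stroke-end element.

b0 stroke→J1  (Se1 fixes effort; stroke away)
b1 stroke→I1  (I1 outputs flow p/I1)
b2 stroke→J1  (J1: bond 1 brought flow, rest push out)
b3 stroke→J1  (J1 flow already set via bond 1)

β0 stroke→J1
β1 stroke→I1
β2 stroke→J1
β3 stroke→J1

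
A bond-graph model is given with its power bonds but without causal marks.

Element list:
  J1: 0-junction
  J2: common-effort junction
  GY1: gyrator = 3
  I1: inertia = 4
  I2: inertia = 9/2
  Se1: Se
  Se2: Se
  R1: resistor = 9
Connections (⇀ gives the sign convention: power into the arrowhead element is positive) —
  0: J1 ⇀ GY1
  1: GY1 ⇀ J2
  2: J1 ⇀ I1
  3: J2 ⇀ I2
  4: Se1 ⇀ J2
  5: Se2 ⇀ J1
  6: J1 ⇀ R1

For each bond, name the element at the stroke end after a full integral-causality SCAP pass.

b4 stroke→J2  (Se1 fixes effort; stroke away)
b5 stroke→J1  (Se2 fixes effort; stroke away)
b0 stroke→GY1  (J1 effort already set via bond 5)
b2 stroke→I1  (J1: bond 5 brought effort, rest push out)
b6 stroke→R1  (J1 effort already set via bond 5)
b1 stroke→GY1  (common-e at J2 fixed by 4)
b3 stroke→I2  (common-e at J2 fixed by 4)

bond 0 stroke→GY1
bond 1 stroke→GY1
bond 2 stroke→I1
bond 3 stroke→I2
bond 4 stroke→J2
bond 5 stroke→J1
bond 6 stroke→R1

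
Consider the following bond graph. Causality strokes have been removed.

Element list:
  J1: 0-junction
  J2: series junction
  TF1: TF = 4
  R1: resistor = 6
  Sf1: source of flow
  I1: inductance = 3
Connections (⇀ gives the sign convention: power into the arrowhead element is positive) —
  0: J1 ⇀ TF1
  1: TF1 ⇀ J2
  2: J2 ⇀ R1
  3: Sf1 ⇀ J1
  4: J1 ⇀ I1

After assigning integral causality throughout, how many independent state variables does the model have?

1  (I1 all integral)

β3 →Sf1  (Sf1: flow source, stroke at near end)
β4 →I1  (I1 integral (f out))
β0 →J1  (closing 0-jn rule on J1)
β1 →TF1  (TF TF1: opposite of bond 0)
β2 →J2  (common-f at J2 fixed by 1)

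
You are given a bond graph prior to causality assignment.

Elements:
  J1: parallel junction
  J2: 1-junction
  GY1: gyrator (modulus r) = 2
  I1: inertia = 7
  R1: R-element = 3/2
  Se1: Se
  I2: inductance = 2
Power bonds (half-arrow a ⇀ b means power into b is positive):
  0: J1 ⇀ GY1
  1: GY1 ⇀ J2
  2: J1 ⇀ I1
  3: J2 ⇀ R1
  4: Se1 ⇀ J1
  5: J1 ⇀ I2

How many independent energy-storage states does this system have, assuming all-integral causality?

#4 |J1  (Se1: effort source, stroke at far end)
#0 |GY1  (J1 effort already set via bond 4)
#2 |I1  (0-jn J1 has e-setter on 4)
#5 |I2  (0-jn J1 has e-setter on 4)
#1 |GY1  (through GY1, causality inverts; strokes same side of GY1)
#3 |J2  (1-jn J2 has f-setter on 1)

2  (I1, I2 all integral)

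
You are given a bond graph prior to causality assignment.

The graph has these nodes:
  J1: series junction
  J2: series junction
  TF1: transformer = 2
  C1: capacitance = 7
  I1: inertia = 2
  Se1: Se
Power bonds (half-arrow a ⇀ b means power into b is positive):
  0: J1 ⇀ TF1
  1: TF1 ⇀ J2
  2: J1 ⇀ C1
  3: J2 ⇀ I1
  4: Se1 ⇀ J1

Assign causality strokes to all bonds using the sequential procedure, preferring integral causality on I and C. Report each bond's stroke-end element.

#0 |TF1
#1 |J2
#2 |J1
#3 |I1
#4 |J1

β4 →J1  (source Se1 imposes e)
β2 →J1  (prefer integral on C1)
β0 →TF1  (J1: last free bond brings flow in)
β1 →J2  (TF1: transformer flips bond 0)
β3 →I1  (closing 1-jn rule on J2)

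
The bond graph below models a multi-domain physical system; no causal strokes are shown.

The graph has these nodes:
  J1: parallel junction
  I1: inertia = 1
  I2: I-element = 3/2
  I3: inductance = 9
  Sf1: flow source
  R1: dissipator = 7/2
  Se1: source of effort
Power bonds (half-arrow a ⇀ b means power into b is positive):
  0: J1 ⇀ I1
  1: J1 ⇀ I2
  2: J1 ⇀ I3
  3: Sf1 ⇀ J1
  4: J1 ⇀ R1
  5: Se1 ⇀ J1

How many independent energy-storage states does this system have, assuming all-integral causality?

β3 stroke→Sf1  (Sf1: flow source, stroke at near end)
β5 stroke→J1  (Se1: effort source, stroke at far end)
β0 stroke→I1  (common-e at J1 fixed by 5)
β1 stroke→I2  (0-jn J1 has e-setter on 5)
β2 stroke→I3  (J1 effort already set via bond 5)
β4 stroke→R1  (J1: bond 5 brought effort, rest push out)

3  (I1, I2, I3 all integral)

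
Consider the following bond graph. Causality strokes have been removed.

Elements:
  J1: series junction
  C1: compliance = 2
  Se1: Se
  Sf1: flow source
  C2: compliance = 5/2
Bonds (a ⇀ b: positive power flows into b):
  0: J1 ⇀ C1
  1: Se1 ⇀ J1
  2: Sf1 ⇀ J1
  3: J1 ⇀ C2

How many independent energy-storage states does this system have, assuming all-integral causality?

2  (C1, C2 all integral)

β1 stroke at J1  (Se1: effort source, stroke at far end)
β2 stroke at Sf1  (Sf1: flow source, stroke at near end)
β0 stroke at J1  (1-jn J1 has f-setter on 2)
β3 stroke at J1  (J1: bond 2 brought flow, rest push out)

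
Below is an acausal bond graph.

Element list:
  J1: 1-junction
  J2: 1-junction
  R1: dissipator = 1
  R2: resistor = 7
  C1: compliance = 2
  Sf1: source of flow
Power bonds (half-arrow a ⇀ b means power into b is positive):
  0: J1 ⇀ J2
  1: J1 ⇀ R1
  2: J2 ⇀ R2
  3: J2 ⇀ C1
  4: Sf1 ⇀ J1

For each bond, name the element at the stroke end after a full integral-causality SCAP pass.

b0 stroke at J1
b1 stroke at J1
b2 stroke at J2
b3 stroke at J2
b4 stroke at Sf1

#4 stroke→Sf1  (Sf1: flow source, stroke at near end)
#0 stroke→J1  (common-f at J1 fixed by 4)
#1 stroke→J1  (1-jn J1 has f-setter on 4)
#2 stroke→J2  (1-jn J2 has f-setter on 0)
#3 stroke→J2  (J2: bond 0 brought flow, rest push out)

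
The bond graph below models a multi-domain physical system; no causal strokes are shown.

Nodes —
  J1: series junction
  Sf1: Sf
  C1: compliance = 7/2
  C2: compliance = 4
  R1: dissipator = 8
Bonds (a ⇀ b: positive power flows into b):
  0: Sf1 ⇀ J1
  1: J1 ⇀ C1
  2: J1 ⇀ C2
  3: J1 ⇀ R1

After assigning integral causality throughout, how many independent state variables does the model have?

β0 →Sf1  (Sf1 (Sf) sets flow on bond)
β1 →J1  (J1 flow already set via bond 0)
β2 →J1  (J1 flow already set via bond 0)
β3 →J1  (1-jn J1 has f-setter on 0)

2  (C1, C2 all integral)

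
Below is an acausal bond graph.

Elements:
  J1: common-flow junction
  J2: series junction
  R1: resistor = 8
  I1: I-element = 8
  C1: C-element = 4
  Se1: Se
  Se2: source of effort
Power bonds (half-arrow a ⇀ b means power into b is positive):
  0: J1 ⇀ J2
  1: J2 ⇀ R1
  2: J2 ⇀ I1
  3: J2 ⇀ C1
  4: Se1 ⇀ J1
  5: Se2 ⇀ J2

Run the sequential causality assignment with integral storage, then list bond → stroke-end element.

bond 4 stroke at J1  (Se1 fixes effort; stroke away)
bond 5 stroke at J2  (Se2 (Se) sets effort on bond)
bond 0 stroke at J2  (J1: last free bond brings flow in)
bond 2 stroke at I1  (prefer integral on I1)
bond 1 stroke at J2  (1-jn J2 has f-setter on 2)
bond 3 stroke at J2  (J2 flow already set via bond 2)

#0 |J2
#1 |J2
#2 |I1
#3 |J2
#4 |J1
#5 |J2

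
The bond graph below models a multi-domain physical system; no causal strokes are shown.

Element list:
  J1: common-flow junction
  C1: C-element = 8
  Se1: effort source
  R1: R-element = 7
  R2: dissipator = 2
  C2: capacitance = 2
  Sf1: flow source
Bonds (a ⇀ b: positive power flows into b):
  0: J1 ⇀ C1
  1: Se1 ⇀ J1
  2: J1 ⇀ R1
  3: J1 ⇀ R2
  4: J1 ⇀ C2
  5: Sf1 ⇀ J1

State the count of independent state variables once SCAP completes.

bond 1 stroke at J1  (source Se1 imposes e)
bond 5 stroke at Sf1  (Sf1: flow source, stroke at near end)
bond 0 stroke at J1  (J1 flow already set via bond 5)
bond 2 stroke at J1  (common-f at J1 fixed by 5)
bond 3 stroke at J1  (J1: bond 5 brought flow, rest push out)
bond 4 stroke at J1  (common-f at J1 fixed by 5)

2  (C1, C2 all integral)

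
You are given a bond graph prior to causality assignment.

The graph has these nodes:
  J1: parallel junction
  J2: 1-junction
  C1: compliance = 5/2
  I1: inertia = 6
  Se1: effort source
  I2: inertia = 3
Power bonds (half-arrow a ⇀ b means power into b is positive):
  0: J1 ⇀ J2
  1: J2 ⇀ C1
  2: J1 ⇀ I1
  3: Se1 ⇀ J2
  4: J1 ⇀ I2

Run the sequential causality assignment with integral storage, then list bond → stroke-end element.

#0 →J1
#1 →J2
#2 →I1
#3 →J2
#4 →I2

#3 stroke→J2  (source Se1 imposes e)
#1 stroke→J2  (C1 integral (e out))
#0 stroke→J1  (J2: last free bond brings flow in)
#2 stroke→I1  (J1 effort already set via bond 0)
#4 stroke→I2  (0-jn J1 has e-setter on 0)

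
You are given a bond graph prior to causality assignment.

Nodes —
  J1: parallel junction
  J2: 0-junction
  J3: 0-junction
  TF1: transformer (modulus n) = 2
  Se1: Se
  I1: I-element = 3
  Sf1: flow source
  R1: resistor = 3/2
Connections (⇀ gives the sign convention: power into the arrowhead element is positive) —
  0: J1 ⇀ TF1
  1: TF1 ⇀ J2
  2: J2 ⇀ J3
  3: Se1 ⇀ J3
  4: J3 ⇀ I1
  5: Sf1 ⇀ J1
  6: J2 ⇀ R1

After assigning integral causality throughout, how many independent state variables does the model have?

1  (I1 all integral)

#3 |J3  (source Se1 imposes e)
#5 |Sf1  (source Sf1 imposes f)
#0 |J1  (J1: last free bond brings effort in)
#2 |J2  (common-e at J3 fixed by 3)
#4 |I1  (common-e at J3 fixed by 3)
#1 |TF1  (TF TF1: opposite of bond 0)
#6 |R1  (0-jn J2 has e-setter on 2)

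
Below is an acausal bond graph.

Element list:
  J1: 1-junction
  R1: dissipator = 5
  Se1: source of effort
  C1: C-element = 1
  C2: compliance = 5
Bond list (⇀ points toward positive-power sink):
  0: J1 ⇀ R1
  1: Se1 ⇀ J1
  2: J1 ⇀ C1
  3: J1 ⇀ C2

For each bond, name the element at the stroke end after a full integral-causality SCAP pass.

β0 |R1
β1 |J1
β2 |J1
β3 |J1

bond 1 →J1  (Se1 (Se) sets effort on bond)
bond 2 →J1  (C1 integral (e out))
bond 3 →J1  (C2 integral (e out))
bond 0 →R1  (J1: last free bond brings flow in)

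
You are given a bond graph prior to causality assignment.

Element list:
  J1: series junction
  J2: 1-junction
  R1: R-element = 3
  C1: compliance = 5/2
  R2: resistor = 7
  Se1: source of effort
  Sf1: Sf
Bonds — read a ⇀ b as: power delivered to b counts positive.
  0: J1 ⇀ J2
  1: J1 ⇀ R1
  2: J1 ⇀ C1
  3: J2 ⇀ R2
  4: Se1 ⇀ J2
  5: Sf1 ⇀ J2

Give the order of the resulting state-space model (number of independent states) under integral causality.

1  (C1 all integral)

#4 |J2  (Se1: effort source, stroke at far end)
#5 |Sf1  (Sf1 (Sf) sets flow on bond)
#0 |J2  (J2: bond 5 brought flow, rest push out)
#3 |J2  (J2: bond 5 brought flow, rest push out)
#1 |J1  (J1: bond 0 brought flow, rest push out)
#2 |J1  (J1: bond 0 brought flow, rest push out)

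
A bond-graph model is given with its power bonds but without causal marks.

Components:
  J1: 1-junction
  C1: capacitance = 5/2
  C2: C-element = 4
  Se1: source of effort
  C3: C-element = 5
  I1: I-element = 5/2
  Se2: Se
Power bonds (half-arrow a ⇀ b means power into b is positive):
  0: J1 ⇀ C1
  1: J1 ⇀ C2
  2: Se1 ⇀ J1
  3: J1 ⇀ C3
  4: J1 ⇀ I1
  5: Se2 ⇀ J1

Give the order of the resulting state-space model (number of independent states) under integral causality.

4  (C1, C2, C3, I1 all integral)

b2 →J1  (Se1 (Se) sets effort on bond)
b5 →J1  (Se2 (Se) sets effort on bond)
b0 →J1  (C1 integral (e out))
b1 →J1  (C2 outputs effort q/C2)
b3 →J1  (C3 integral (e out))
b4 →I1  (J1: last free bond brings flow in)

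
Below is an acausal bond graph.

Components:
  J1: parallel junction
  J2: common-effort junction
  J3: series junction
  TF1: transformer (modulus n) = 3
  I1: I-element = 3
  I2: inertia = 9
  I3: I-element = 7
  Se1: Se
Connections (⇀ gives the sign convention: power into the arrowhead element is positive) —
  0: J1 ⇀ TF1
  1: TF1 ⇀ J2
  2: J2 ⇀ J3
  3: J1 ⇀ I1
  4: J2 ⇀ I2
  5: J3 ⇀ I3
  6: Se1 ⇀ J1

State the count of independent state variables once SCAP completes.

bond 6 stroke→J1  (Se1 fixes effort; stroke away)
bond 0 stroke→TF1  (common-e at J1 fixed by 6)
bond 3 stroke→I1  (J1 effort already set via bond 6)
bond 1 stroke→J2  (through TF1, causality passes straight; one stroke at TF1)
bond 2 stroke→J3  (0-jn J2 has e-setter on 1)
bond 4 stroke→I2  (0-jn J2 has e-setter on 1)
bond 5 stroke→I3  (J3: last free bond brings flow in)

3  (I1, I2, I3 all integral)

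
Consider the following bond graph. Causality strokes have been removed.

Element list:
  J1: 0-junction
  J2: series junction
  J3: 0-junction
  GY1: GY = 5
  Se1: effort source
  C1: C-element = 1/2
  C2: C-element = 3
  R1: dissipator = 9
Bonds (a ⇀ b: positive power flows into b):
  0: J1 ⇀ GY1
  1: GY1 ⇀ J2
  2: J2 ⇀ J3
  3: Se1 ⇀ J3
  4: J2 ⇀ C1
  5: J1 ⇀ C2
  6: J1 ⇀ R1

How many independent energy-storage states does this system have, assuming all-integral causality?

2  (C1, C2 all integral)

#3 stroke→J3  (source Se1 imposes e)
#2 stroke→J2  (0-jn J3 has e-setter on 3)
#4 stroke→J2  (C1 integral (e out))
#1 stroke→GY1  (J2 needs exactly one f-in)
#0 stroke→GY1  (GY1 both-in/both-out from 1)
#5 stroke→J1  (prefer integral on C2)
#6 stroke→R1  (J1: bond 5 brought effort, rest push out)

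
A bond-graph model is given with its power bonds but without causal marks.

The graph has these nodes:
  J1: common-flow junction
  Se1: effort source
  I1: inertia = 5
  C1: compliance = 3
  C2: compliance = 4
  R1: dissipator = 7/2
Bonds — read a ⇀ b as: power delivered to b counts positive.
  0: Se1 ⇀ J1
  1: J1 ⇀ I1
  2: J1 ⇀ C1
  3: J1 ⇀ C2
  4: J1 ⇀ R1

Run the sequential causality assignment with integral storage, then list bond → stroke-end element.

β0 stroke→J1  (Se1 fixes effort; stroke away)
β1 stroke→I1  (I1: I, integral causality)
β2 stroke→J1  (J1 flow already set via bond 1)
β3 stroke→J1  (common-f at J1 fixed by 1)
β4 stroke→J1  (common-f at J1 fixed by 1)

β0 stroke→J1
β1 stroke→I1
β2 stroke→J1
β3 stroke→J1
β4 stroke→J1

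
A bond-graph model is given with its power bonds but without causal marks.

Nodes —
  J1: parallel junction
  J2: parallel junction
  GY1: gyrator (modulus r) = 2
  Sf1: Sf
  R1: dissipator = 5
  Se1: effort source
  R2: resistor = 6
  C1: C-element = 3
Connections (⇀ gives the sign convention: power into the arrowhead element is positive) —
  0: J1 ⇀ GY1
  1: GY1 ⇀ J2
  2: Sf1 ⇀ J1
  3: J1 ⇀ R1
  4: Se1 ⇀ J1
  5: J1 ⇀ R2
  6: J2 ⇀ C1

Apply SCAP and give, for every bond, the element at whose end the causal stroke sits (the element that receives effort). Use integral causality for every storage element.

β2 |Sf1  (Sf1 fixes flow; stroke at Sf1)
β4 |J1  (Se1: effort source, stroke at far end)
β0 |GY1  (J1: bond 4 brought effort, rest push out)
β3 |R1  (J1: bond 4 brought effort, rest push out)
β5 |R2  (J1 effort already set via bond 4)
β1 |GY1  (through GY1, causality inverts; strokes same side of GY1)
β6 |J2  (J2: last free bond brings effort in)

b0 →GY1
b1 →GY1
b2 →Sf1
b3 →R1
b4 →J1
b5 →R2
b6 →J2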